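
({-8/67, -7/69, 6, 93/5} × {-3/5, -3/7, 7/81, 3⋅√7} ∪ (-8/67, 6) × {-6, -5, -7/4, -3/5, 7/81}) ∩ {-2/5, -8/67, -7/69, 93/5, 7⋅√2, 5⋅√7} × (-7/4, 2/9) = {-8/67, -7/69, 93/5} × {-3/5, -3/7, 7/81}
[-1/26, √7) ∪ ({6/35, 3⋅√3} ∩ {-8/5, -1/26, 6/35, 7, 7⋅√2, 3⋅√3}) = [-1/26, √7) ∪ {3⋅√3}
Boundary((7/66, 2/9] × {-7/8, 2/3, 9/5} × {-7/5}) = [7/66, 2/9] × {-7/8, 2/3, 9/5} × {-7/5}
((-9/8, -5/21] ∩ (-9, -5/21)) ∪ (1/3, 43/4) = (-9/8, -5/21) ∪ (1/3, 43/4)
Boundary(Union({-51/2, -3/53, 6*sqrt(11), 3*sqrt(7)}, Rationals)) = Reals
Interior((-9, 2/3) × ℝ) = (-9, 2/3) × ℝ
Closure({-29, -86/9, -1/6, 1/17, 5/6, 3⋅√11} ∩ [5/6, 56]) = {5/6, 3⋅√11}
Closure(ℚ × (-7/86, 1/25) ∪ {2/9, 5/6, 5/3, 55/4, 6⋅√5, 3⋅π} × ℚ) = (ℝ × [-7/86, 1/25]) ∪ ({2/9, 5/6, 5/3, 55/4, 6⋅√5, 3⋅π} × ℝ)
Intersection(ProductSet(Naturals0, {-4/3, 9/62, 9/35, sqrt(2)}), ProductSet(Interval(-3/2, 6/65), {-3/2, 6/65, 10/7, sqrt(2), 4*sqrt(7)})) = ProductSet(Range(0, 1, 1), {sqrt(2)})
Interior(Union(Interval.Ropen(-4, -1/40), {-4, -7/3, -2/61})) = Interval.open(-4, -1/40)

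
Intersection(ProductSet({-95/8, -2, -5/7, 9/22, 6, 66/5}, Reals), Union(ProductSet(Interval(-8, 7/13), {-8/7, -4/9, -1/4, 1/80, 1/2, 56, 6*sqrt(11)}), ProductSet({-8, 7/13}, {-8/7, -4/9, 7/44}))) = ProductSet({-2, -5/7, 9/22}, {-8/7, -4/9, -1/4, 1/80, 1/2, 56, 6*sqrt(11)})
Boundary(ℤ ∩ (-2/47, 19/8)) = {0, 1, 2}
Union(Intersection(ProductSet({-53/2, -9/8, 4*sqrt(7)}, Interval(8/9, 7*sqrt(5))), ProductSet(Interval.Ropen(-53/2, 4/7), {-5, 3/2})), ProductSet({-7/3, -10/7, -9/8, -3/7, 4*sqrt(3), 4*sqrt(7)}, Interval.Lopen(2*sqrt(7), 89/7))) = Union(ProductSet({-53/2, -9/8}, {3/2}), ProductSet({-7/3, -10/7, -9/8, -3/7, 4*sqrt(3), 4*sqrt(7)}, Interval.Lopen(2*sqrt(7), 89/7)))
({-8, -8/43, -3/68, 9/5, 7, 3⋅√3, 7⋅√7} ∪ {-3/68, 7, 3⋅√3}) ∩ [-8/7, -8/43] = {-8/43}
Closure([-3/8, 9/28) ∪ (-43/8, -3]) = [-43/8, -3] ∪ [-3/8, 9/28]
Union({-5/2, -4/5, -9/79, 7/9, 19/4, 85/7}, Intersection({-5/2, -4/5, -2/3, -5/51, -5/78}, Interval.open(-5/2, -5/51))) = {-5/2, -4/5, -2/3, -9/79, 7/9, 19/4, 85/7}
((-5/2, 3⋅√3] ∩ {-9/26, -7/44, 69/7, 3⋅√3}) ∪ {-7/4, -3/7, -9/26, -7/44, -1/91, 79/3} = {-7/4, -3/7, -9/26, -7/44, -1/91, 79/3, 3⋅√3}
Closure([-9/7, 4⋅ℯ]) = [-9/7, 4⋅ℯ]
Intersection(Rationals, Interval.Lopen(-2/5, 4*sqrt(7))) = Intersection(Interval.Lopen(-2/5, 4*sqrt(7)), Rationals)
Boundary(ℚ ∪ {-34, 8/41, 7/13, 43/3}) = ℝ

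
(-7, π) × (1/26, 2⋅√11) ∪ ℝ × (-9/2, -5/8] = (ℝ × (-9/2, -5/8]) ∪ ((-7, π) × (1/26, 2⋅√11))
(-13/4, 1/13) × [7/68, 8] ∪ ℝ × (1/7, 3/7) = (ℝ × (1/7, 3/7)) ∪ ((-13/4, 1/13) × [7/68, 8])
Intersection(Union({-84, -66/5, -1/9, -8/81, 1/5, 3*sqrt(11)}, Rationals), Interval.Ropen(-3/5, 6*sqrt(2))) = Intersection(Interval.Ropen(-3/5, 6*sqrt(2)), Rationals)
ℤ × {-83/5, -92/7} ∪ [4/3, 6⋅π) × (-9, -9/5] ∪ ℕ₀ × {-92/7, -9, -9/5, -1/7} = (ℤ × {-83/5, -92/7}) ∪ (ℕ₀ × {-92/7, -9, -9/5, -1/7}) ∪ ([4/3, 6⋅π) × (-9, -9/5])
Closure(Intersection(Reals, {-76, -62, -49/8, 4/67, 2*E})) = {-76, -62, -49/8, 4/67, 2*E}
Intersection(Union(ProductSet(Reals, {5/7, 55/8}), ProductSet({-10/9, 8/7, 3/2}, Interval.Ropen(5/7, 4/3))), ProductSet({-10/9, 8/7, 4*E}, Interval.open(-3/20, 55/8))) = Union(ProductSet({-10/9, 8/7}, Interval.Ropen(5/7, 4/3)), ProductSet({-10/9, 8/7, 4*E}, {5/7}))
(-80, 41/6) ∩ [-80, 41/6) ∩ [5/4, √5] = [5/4, √5]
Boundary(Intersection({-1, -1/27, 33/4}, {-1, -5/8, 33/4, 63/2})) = {-1, 33/4}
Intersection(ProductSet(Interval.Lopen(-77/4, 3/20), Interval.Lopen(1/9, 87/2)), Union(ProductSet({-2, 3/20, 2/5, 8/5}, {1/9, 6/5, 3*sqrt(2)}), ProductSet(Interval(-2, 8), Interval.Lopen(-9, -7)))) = ProductSet({-2, 3/20}, {6/5, 3*sqrt(2)})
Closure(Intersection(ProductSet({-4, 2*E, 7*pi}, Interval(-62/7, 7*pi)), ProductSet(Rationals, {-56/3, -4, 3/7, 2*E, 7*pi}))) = ProductSet({-4}, {-4, 3/7, 2*E, 7*pi})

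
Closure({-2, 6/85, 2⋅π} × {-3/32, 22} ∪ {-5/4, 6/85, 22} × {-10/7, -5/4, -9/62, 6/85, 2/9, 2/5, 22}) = ({-2, 6/85, 2⋅π} × {-3/32, 22}) ∪ ({-5/4, 6/85, 22} × {-10/7, -5/4, -9/62, 6/85, 2/9, 2/5, 22})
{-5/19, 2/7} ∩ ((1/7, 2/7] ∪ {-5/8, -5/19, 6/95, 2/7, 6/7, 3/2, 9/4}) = {-5/19, 2/7}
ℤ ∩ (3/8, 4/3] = {1}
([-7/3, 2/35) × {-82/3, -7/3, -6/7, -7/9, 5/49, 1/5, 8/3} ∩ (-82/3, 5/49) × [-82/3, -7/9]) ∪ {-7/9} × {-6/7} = [-7/3, 2/35) × {-82/3, -7/3, -6/7, -7/9}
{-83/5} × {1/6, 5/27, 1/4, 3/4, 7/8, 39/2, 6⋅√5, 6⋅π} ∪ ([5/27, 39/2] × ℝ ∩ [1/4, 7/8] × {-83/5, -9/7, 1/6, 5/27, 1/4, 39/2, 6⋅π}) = ([1/4, 7/8] × {-83/5, -9/7, 1/6, 5/27, 1/4, 39/2, 6⋅π}) ∪ ({-83/5} × {1/6, 5/27, 1/4, 3/4, 7/8, 39/2, 6⋅√5, 6⋅π})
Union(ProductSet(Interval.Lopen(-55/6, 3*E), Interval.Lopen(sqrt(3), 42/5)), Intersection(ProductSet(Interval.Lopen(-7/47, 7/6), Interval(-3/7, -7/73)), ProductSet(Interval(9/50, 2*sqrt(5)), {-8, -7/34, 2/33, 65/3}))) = Union(ProductSet(Interval.Lopen(-55/6, 3*E), Interval.Lopen(sqrt(3), 42/5)), ProductSet(Interval(9/50, 7/6), {-7/34}))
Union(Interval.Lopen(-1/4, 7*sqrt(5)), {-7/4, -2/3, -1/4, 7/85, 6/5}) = Union({-7/4, -2/3}, Interval(-1/4, 7*sqrt(5)))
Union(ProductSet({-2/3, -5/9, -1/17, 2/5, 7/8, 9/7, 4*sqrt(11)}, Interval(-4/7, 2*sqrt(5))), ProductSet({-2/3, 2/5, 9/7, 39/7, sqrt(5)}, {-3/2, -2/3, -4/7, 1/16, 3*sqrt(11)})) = Union(ProductSet({-2/3, 2/5, 9/7, 39/7, sqrt(5)}, {-3/2, -2/3, -4/7, 1/16, 3*sqrt(11)}), ProductSet({-2/3, -5/9, -1/17, 2/5, 7/8, 9/7, 4*sqrt(11)}, Interval(-4/7, 2*sqrt(5))))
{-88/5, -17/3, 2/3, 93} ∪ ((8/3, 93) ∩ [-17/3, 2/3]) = {-88/5, -17/3, 2/3, 93}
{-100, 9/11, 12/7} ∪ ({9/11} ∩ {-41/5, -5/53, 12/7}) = {-100, 9/11, 12/7}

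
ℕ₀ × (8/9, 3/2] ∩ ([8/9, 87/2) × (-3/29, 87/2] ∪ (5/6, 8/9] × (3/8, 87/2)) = {1, 2, …, 43} × (8/9, 3/2]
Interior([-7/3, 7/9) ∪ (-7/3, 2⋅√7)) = (-7/3, 2⋅√7)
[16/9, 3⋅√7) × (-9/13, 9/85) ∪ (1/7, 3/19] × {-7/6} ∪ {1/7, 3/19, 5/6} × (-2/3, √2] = ((1/7, 3/19] × {-7/6}) ∪ ({1/7, 3/19, 5/6} × (-2/3, √2]) ∪ ([16/9, 3⋅√7) × (-9/13, 9/85))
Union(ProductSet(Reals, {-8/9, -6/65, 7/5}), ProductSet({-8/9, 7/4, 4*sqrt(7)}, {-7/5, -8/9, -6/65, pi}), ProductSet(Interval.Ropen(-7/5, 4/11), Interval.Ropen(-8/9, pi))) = Union(ProductSet({-8/9, 7/4, 4*sqrt(7)}, {-7/5, -8/9, -6/65, pi}), ProductSet(Interval.Ropen(-7/5, 4/11), Interval.Ropen(-8/9, pi)), ProductSet(Reals, {-8/9, -6/65, 7/5}))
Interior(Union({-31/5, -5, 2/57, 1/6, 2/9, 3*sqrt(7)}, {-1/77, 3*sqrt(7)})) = EmptySet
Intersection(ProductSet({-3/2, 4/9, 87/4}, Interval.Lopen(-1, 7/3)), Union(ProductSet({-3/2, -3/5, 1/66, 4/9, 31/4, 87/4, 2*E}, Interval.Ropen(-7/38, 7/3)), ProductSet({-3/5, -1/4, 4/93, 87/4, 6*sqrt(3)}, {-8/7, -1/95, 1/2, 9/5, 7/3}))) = Union(ProductSet({87/4}, {-1/95, 1/2, 9/5, 7/3}), ProductSet({-3/2, 4/9, 87/4}, Interval.Ropen(-7/38, 7/3)))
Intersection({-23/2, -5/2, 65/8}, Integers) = EmptySet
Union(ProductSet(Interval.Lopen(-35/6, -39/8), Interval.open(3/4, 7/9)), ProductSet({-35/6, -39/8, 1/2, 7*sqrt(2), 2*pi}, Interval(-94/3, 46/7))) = Union(ProductSet({-35/6, -39/8, 1/2, 7*sqrt(2), 2*pi}, Interval(-94/3, 46/7)), ProductSet(Interval.Lopen(-35/6, -39/8), Interval.open(3/4, 7/9)))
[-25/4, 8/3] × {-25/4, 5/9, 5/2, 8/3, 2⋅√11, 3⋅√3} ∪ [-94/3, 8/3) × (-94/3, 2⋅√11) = ([-94/3, 8/3) × (-94/3, 2⋅√11)) ∪ ([-25/4, 8/3] × {-25/4, 5/9, 5/2, 8/3, 2⋅√11, 3⋅√3})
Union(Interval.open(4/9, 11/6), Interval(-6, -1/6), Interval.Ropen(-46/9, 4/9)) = Union(Interval.Ropen(-6, 4/9), Interval.open(4/9, 11/6))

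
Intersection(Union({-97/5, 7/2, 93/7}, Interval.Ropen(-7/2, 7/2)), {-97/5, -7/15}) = {-97/5, -7/15}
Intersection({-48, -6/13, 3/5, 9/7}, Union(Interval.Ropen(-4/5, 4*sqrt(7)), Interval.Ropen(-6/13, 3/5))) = {-6/13, 3/5, 9/7}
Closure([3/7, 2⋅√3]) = [3/7, 2⋅√3]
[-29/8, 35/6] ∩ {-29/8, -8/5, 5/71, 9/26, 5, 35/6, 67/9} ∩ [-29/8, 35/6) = {-29/8, -8/5, 5/71, 9/26, 5}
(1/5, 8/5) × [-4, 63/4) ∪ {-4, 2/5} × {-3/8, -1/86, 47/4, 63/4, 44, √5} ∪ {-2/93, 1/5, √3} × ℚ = ({-2/93, 1/5, √3} × ℚ) ∪ ((1/5, 8/5) × [-4, 63/4)) ∪ ({-4, 2/5} × {-3/8, -1/86, 47/4, 63/4, 44, √5})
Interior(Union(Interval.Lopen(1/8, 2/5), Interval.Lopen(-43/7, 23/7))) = Interval.open(-43/7, 23/7)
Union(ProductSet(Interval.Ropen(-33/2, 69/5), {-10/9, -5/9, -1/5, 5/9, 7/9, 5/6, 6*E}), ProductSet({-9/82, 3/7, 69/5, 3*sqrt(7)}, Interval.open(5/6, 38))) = Union(ProductSet({-9/82, 3/7, 69/5, 3*sqrt(7)}, Interval.open(5/6, 38)), ProductSet(Interval.Ropen(-33/2, 69/5), {-10/9, -5/9, -1/5, 5/9, 7/9, 5/6, 6*E}))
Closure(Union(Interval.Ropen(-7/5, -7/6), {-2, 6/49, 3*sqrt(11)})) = Union({-2, 6/49, 3*sqrt(11)}, Interval(-7/5, -7/6))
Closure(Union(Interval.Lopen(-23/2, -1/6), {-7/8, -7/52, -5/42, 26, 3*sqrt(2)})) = Union({-7/52, -5/42, 26, 3*sqrt(2)}, Interval(-23/2, -1/6))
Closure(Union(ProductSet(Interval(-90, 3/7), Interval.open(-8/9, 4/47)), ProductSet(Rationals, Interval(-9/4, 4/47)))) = Union(ProductSet(Interval(-90, 3/7), Interval.open(-8/9, 4/47)), ProductSet(Reals, Union({4/47}, Interval(-9/4, -8/9))), ProductSet(Union(Interval(-oo, -90), Interval(3/7, oo), Rationals), Interval(-9/4, 4/47)))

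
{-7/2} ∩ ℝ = {-7/2}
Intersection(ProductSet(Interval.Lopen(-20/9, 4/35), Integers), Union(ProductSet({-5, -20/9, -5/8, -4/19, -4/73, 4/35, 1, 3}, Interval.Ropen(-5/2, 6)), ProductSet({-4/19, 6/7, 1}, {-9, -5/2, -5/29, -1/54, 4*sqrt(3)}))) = Union(ProductSet({-4/19}, {-9}), ProductSet({-5/8, -4/19, -4/73, 4/35}, Range(-2, 6, 1)))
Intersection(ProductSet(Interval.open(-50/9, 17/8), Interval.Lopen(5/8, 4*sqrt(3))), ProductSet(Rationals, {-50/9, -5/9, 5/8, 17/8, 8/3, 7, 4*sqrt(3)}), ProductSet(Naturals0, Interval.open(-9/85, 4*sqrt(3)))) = ProductSet(Range(0, 3, 1), {17/8, 8/3})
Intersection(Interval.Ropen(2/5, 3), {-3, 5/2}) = {5/2}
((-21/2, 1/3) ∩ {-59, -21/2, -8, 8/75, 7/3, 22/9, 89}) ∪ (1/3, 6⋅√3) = {-8, 8/75} ∪ (1/3, 6⋅√3)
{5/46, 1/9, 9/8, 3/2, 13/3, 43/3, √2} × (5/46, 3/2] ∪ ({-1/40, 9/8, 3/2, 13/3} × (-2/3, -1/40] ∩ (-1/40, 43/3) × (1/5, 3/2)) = {5/46, 1/9, 9/8, 3/2, 13/3, 43/3, √2} × (5/46, 3/2]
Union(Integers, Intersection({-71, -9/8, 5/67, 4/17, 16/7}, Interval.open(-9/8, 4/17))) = Union({5/67}, Integers)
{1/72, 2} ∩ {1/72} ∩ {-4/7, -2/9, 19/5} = ∅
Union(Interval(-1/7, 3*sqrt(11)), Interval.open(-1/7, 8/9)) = Interval(-1/7, 3*sqrt(11))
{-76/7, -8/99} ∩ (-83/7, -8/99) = {-76/7}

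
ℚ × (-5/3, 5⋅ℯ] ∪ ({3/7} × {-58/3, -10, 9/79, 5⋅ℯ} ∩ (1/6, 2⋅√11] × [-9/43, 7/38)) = ℚ × (-5/3, 5⋅ℯ]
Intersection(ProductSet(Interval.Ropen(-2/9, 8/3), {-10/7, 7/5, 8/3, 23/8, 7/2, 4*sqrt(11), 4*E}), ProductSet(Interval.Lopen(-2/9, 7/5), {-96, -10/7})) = ProductSet(Interval.Lopen(-2/9, 7/5), {-10/7})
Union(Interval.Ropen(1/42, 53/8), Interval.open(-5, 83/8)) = Interval.open(-5, 83/8)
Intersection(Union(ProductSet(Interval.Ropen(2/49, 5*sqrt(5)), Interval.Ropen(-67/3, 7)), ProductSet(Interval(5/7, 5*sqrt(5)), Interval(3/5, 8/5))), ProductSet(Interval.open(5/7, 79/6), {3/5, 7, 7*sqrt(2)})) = ProductSet(Interval.Lopen(5/7, 5*sqrt(5)), {3/5})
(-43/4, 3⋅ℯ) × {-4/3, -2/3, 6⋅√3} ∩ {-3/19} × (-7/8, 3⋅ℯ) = {-3/19} × {-2/3}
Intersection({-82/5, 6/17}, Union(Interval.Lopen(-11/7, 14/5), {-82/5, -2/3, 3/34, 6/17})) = {-82/5, 6/17}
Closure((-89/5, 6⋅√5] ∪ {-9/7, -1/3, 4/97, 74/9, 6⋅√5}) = [-89/5, 6⋅√5]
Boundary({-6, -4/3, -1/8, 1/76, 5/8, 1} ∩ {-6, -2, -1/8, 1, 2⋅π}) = {-6, -1/8, 1}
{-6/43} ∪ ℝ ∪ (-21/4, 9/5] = (-∞, ∞)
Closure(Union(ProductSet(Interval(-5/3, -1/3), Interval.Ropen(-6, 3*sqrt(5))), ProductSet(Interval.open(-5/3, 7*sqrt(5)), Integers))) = Union(ProductSet(Interval(-5/3, -1/3), Interval(-6, 3*sqrt(5))), ProductSet(Interval(-5/3, 7*sqrt(5)), Integers))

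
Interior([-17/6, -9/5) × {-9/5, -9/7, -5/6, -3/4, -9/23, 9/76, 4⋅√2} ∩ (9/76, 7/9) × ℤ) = ∅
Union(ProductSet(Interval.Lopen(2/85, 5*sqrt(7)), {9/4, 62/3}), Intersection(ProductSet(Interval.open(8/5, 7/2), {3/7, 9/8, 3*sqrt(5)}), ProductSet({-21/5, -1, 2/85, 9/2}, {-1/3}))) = ProductSet(Interval.Lopen(2/85, 5*sqrt(7)), {9/4, 62/3})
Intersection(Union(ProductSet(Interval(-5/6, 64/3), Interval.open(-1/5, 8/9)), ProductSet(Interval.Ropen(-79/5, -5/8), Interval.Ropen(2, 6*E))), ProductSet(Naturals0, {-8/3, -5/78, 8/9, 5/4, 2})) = ProductSet(Range(0, 22, 1), {-5/78})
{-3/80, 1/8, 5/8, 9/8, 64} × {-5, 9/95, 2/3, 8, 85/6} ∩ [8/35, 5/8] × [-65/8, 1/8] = {5/8} × {-5, 9/95}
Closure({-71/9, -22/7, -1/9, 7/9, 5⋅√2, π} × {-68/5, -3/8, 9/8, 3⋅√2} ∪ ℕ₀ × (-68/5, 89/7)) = (ℕ₀ × [-68/5, 89/7]) ∪ ({-71/9, -22/7, -1/9, 7/9, 5⋅√2, π} × {-68/5, -3/8, 9/8, 3⋅√2})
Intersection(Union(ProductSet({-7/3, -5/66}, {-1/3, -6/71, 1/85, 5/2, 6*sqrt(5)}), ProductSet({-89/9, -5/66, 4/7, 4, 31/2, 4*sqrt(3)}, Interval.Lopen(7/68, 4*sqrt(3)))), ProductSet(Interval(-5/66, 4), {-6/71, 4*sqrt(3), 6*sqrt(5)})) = Union(ProductSet({-5/66}, {-6/71, 6*sqrt(5)}), ProductSet({-5/66, 4/7, 4}, {4*sqrt(3)}))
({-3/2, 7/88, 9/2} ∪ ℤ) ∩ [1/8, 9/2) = {1, 2, 3, 4}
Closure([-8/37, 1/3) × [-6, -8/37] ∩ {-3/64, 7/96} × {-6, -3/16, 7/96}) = {-3/64, 7/96} × {-6}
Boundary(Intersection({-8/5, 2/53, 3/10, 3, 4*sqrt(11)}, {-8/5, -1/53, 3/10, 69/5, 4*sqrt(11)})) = {-8/5, 3/10, 4*sqrt(11)}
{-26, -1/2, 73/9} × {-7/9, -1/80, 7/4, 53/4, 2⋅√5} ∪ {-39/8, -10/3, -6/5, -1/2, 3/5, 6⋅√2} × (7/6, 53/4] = ({-26, -1/2, 73/9} × {-7/9, -1/80, 7/4, 53/4, 2⋅√5}) ∪ ({-39/8, -10/3, -6/5, -1/2, 3/5, 6⋅√2} × (7/6, 53/4])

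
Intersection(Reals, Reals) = Reals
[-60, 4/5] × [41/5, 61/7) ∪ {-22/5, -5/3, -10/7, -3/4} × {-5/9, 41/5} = ({-22/5, -5/3, -10/7, -3/4} × {-5/9, 41/5}) ∪ ([-60, 4/5] × [41/5, 61/7))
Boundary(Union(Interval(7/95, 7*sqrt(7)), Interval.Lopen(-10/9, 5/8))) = {-10/9, 7*sqrt(7)}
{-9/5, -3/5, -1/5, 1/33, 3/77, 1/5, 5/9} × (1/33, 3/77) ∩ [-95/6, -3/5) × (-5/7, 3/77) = {-9/5} × (1/33, 3/77)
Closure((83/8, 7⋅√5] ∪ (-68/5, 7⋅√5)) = [-68/5, 7⋅√5]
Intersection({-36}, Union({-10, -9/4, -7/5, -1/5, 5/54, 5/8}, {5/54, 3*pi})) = EmptySet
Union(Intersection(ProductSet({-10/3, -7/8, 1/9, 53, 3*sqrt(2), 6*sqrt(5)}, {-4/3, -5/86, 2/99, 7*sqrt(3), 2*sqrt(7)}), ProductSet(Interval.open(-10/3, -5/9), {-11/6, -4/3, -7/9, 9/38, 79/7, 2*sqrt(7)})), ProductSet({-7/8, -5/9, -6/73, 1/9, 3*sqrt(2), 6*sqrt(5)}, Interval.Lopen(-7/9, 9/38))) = Union(ProductSet({-7/8}, {-4/3, 2*sqrt(7)}), ProductSet({-7/8, -5/9, -6/73, 1/9, 3*sqrt(2), 6*sqrt(5)}, Interval.Lopen(-7/9, 9/38)))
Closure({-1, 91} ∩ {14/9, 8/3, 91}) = {91}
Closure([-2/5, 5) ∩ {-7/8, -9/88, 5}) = {-9/88}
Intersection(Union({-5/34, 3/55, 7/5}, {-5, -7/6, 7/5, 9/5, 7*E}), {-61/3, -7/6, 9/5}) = {-7/6, 9/5}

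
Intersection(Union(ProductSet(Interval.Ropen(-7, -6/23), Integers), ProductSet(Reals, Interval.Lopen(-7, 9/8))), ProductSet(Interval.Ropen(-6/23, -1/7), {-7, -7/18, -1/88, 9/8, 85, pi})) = ProductSet(Interval.Ropen(-6/23, -1/7), {-7/18, -1/88, 9/8})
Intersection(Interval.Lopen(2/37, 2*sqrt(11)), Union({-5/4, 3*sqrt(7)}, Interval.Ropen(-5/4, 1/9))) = Interval.open(2/37, 1/9)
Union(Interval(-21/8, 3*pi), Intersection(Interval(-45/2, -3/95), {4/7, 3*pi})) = Interval(-21/8, 3*pi)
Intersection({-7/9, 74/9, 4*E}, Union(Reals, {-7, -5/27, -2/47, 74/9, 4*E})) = {-7/9, 74/9, 4*E}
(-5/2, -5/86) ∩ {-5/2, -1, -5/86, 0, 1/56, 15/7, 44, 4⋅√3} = {-1}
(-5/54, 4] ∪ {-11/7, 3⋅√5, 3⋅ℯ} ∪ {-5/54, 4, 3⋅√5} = {-11/7, 3⋅√5, 3⋅ℯ} ∪ [-5/54, 4]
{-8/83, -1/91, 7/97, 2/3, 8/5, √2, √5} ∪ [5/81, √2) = {-8/83, -1/91, 8/5, √5} ∪ [5/81, √2]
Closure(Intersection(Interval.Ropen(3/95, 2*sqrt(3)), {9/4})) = {9/4}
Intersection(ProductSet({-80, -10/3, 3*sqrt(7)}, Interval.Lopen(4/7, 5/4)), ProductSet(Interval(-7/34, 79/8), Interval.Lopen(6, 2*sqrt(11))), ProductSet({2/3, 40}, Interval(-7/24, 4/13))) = EmptySet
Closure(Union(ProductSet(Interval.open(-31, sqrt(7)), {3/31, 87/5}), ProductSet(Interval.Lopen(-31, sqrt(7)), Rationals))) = ProductSet(Interval(-31, sqrt(7)), Reals)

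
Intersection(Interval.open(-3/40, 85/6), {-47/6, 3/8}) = {3/8}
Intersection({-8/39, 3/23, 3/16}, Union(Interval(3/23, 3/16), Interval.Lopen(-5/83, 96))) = {3/23, 3/16}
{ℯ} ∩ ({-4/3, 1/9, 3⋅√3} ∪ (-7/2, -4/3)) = ∅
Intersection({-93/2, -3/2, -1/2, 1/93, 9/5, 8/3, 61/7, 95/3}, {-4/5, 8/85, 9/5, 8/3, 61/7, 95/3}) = {9/5, 8/3, 61/7, 95/3}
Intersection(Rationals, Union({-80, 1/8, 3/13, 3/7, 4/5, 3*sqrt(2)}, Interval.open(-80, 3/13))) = Union({3/7, 4/5}, Intersection(Interval(-80, 3/13), Rationals))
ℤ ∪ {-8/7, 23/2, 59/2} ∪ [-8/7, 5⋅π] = ℤ ∪ [-8/7, 5⋅π] ∪ {59/2}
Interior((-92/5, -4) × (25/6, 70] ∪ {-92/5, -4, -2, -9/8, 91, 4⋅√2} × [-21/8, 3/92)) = (-92/5, -4) × (25/6, 70)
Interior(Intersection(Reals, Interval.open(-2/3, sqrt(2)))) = Interval.open(-2/3, sqrt(2))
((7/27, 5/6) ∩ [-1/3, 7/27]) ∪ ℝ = ℝ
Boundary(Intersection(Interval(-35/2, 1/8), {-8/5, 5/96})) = {-8/5, 5/96}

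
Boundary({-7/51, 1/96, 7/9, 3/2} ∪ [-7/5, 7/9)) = {-7/5, 7/9, 3/2}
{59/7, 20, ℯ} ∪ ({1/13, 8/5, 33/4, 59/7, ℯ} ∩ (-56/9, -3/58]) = {59/7, 20, ℯ}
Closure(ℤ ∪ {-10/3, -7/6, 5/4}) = ℤ ∪ {-10/3, -7/6, 5/4}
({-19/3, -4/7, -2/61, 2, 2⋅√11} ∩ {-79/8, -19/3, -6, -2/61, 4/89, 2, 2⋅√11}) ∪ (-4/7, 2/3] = {-19/3, 2, 2⋅√11} ∪ (-4/7, 2/3]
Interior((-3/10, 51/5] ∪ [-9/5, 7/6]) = (-9/5, 51/5)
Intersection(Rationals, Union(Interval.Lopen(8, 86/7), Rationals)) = Union(Intersection(Interval(8, 86/7), Rationals), Rationals)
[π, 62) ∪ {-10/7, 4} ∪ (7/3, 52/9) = {-10/7} ∪ (7/3, 62)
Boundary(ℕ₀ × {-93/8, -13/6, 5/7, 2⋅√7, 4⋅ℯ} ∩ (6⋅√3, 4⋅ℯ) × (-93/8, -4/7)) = ∅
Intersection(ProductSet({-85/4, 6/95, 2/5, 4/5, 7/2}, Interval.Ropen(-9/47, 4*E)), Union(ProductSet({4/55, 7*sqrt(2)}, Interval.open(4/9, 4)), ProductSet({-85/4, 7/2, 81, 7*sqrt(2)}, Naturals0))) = ProductSet({-85/4, 7/2}, Range(0, 11, 1))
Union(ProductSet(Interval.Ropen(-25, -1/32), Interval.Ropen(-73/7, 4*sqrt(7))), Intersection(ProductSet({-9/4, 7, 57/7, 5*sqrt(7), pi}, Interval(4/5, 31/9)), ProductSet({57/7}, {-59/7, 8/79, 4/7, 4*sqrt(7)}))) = ProductSet(Interval.Ropen(-25, -1/32), Interval.Ropen(-73/7, 4*sqrt(7)))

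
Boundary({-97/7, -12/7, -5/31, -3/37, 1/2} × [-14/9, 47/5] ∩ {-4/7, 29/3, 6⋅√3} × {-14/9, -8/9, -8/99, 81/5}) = ∅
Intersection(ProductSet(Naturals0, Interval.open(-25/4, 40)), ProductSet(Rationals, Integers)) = ProductSet(Naturals0, Range(-6, 40, 1))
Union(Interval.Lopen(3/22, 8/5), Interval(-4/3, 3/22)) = Interval(-4/3, 8/5)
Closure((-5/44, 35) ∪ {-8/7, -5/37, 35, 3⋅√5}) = {-8/7, -5/37} ∪ [-5/44, 35]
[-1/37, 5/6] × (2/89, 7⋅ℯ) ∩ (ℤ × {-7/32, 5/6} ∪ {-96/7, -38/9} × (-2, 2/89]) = {0} × {5/6}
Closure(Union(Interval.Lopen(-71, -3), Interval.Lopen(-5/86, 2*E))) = Union(Interval(-71, -3), Interval(-5/86, 2*E))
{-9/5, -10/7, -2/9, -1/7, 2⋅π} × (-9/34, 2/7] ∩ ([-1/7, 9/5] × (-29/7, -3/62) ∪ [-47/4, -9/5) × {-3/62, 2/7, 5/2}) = {-1/7} × (-9/34, -3/62)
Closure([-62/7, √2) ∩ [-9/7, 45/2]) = [-9/7, √2]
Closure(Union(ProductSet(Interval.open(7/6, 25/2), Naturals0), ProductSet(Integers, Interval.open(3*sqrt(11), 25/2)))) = Union(ProductSet(Integers, Interval(3*sqrt(11), 25/2)), ProductSet(Interval(7/6, 25/2), Naturals0))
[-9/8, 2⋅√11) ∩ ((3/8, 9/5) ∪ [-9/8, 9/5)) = [-9/8, 9/5)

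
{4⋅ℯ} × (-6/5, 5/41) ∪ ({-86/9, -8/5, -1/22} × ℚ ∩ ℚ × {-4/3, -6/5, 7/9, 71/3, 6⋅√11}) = ({4⋅ℯ} × (-6/5, 5/41)) ∪ ({-86/9, -8/5, -1/22} × {-4/3, -6/5, 7/9, 71/3})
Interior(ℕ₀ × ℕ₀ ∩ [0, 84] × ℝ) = ∅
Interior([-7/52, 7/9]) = (-7/52, 7/9)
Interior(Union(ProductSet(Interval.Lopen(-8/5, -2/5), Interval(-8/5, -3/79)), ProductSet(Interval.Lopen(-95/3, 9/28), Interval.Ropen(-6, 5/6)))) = ProductSet(Interval.open(-95/3, 9/28), Interval.open(-6, 5/6))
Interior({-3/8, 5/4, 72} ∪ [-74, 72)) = (-74, 72)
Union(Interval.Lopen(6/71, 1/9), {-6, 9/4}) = Union({-6, 9/4}, Interval.Lopen(6/71, 1/9))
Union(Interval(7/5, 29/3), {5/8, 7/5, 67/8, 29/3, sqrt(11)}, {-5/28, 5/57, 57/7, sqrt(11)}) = Union({-5/28, 5/57, 5/8}, Interval(7/5, 29/3))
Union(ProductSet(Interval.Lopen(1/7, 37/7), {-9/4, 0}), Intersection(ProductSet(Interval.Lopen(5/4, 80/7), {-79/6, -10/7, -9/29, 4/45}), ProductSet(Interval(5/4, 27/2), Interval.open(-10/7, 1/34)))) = Union(ProductSet(Interval.Lopen(1/7, 37/7), {-9/4, 0}), ProductSet(Interval.Lopen(5/4, 80/7), {-9/29}))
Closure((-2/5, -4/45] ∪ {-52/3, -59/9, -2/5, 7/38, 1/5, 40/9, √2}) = {-52/3, -59/9, 7/38, 1/5, 40/9, √2} ∪ [-2/5, -4/45]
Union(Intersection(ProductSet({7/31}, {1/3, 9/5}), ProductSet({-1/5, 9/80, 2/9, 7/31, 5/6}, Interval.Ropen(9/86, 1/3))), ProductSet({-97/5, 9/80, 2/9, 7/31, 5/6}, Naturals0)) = ProductSet({-97/5, 9/80, 2/9, 7/31, 5/6}, Naturals0)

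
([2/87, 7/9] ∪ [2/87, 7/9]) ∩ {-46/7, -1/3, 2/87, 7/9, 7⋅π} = {2/87, 7/9}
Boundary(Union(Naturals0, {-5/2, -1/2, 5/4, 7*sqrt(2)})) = Union({-5/2, -1/2, 5/4, 7*sqrt(2)}, Naturals0)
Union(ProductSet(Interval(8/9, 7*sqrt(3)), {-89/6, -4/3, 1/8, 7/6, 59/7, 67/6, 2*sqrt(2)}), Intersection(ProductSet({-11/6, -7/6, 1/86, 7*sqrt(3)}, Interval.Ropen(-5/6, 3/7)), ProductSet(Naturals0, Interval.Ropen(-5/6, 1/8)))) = ProductSet(Interval(8/9, 7*sqrt(3)), {-89/6, -4/3, 1/8, 7/6, 59/7, 67/6, 2*sqrt(2)})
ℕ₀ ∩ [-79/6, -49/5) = ∅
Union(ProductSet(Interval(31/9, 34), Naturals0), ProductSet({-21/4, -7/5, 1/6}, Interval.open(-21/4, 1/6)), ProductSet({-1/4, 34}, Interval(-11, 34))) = Union(ProductSet({-1/4, 34}, Interval(-11, 34)), ProductSet({-21/4, -7/5, 1/6}, Interval.open(-21/4, 1/6)), ProductSet(Interval(31/9, 34), Naturals0))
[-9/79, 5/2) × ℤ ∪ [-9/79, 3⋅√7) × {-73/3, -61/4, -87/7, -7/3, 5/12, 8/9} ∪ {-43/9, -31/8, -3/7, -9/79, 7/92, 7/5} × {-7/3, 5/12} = ([-9/79, 5/2) × ℤ) ∪ ({-43/9, -31/8, -3/7, -9/79, 7/92, 7/5} × {-7/3, 5/12}) ∪ ([-9/79, 3⋅√7) × {-73/3, -61/4, -87/7, -7/3, 5/12, 8/9})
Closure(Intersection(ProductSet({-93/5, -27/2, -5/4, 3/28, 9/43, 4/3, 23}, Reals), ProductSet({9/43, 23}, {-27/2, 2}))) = ProductSet({9/43, 23}, {-27/2, 2})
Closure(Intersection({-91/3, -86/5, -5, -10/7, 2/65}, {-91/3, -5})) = {-91/3, -5}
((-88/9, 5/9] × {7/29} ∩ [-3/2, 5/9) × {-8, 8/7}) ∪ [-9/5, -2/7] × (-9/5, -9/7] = [-9/5, -2/7] × (-9/5, -9/7]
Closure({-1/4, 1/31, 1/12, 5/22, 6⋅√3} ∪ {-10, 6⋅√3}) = {-10, -1/4, 1/31, 1/12, 5/22, 6⋅√3}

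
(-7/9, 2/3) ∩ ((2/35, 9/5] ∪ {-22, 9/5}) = (2/35, 2/3)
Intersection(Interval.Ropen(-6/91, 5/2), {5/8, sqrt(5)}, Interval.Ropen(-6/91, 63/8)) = {5/8, sqrt(5)}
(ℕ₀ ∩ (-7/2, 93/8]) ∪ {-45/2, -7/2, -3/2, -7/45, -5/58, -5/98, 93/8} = {-45/2, -7/2, -3/2, -7/45, -5/58, -5/98, 93/8} ∪ {0, 1, …, 11}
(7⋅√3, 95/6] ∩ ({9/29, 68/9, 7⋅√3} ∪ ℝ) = (7⋅√3, 95/6]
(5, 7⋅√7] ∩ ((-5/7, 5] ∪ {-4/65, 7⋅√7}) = {7⋅√7}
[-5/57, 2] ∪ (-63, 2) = (-63, 2]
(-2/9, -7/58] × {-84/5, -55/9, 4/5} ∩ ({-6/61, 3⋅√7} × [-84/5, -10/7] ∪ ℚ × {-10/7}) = ∅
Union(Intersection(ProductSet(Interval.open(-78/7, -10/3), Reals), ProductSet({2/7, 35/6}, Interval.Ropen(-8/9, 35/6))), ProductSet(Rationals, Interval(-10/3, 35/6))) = ProductSet(Rationals, Interval(-10/3, 35/6))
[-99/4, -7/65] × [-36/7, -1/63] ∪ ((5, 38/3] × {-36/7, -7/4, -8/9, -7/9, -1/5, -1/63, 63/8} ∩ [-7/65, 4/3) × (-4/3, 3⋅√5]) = [-99/4, -7/65] × [-36/7, -1/63]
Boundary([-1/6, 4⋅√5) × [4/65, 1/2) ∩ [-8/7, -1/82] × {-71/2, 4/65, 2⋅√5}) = [-1/6, -1/82] × {4/65}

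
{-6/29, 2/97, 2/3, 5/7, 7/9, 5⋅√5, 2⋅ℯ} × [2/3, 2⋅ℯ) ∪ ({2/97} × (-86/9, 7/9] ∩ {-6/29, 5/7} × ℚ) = {-6/29, 2/97, 2/3, 5/7, 7/9, 5⋅√5, 2⋅ℯ} × [2/3, 2⋅ℯ)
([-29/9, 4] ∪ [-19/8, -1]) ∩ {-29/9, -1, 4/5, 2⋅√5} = {-29/9, -1, 4/5}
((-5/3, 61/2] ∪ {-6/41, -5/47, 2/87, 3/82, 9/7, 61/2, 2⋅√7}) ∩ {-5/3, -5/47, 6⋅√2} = {-5/47, 6⋅√2}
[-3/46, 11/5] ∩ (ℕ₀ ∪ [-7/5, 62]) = [-3/46, 11/5] ∪ {0, 1, 2}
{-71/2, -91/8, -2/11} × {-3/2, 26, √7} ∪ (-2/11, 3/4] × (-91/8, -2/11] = ({-71/2, -91/8, -2/11} × {-3/2, 26, √7}) ∪ ((-2/11, 3/4] × (-91/8, -2/11])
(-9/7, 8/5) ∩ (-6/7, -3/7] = (-6/7, -3/7]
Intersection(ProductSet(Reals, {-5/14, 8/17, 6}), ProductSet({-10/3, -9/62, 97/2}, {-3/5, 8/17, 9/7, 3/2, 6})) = ProductSet({-10/3, -9/62, 97/2}, {8/17, 6})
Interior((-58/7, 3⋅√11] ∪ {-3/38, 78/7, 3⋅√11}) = (-58/7, 3⋅√11)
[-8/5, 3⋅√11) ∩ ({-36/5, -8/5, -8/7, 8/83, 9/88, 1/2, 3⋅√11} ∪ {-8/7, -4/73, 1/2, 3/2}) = {-8/5, -8/7, -4/73, 8/83, 9/88, 1/2, 3/2}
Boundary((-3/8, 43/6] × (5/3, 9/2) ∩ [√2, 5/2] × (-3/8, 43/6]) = ({5/2, √2} × [5/3, 9/2]) ∪ ([√2, 5/2] × {5/3, 9/2})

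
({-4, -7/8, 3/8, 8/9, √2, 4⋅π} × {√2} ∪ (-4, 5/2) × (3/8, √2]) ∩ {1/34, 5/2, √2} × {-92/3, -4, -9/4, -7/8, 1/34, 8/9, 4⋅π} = {1/34, √2} × {8/9}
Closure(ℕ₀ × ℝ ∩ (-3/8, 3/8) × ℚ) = {0} × ℝ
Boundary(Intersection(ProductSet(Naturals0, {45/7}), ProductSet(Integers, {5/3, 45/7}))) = ProductSet(Naturals0, {45/7})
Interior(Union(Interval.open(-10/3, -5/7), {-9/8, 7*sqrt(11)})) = Interval.open(-10/3, -5/7)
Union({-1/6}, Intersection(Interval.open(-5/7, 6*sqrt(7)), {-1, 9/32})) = {-1/6, 9/32}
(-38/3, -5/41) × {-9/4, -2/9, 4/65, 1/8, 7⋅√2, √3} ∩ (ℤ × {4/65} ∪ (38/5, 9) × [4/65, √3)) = {-12, -11, …, -1} × {4/65}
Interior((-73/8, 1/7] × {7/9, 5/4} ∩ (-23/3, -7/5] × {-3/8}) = ∅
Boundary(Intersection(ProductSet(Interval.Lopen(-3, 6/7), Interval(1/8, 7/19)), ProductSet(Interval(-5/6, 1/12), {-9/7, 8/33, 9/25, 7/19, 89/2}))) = ProductSet(Interval(-5/6, 1/12), {8/33, 9/25, 7/19})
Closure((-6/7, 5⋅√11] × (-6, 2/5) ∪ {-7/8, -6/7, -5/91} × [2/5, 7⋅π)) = ({-7/8, -6/7, -5/91} × [2/5, 7⋅π]) ∪ ({-6/7, 5⋅√11} × [-6, 2/5]) ∪ ([-6/7, 5⋅√11] × {-6, 2/5}) ∪ ((-6/7, 5⋅√11] × (-6, 2/5))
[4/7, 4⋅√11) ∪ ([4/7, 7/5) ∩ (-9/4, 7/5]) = [4/7, 4⋅√11)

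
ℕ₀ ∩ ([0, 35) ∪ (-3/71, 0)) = {0, 1, …, 34}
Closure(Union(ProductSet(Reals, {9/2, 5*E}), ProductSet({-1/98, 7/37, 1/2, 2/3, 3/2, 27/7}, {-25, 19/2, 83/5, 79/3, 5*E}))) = Union(ProductSet({-1/98, 7/37, 1/2, 2/3, 3/2, 27/7}, {-25, 19/2, 83/5, 79/3, 5*E}), ProductSet(Reals, {9/2, 5*E}))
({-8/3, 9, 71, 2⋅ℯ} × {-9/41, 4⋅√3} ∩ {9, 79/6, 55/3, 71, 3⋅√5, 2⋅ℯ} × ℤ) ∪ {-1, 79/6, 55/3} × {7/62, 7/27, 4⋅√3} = {-1, 79/6, 55/3} × {7/62, 7/27, 4⋅√3}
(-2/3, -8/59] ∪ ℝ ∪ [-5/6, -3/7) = (-∞, ∞)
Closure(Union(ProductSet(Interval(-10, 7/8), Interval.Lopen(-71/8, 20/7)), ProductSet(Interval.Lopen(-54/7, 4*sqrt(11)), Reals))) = Union(ProductSet({-10}, Interval(-71/8, 20/7)), ProductSet({-54/7, 4*sqrt(11)}, Union(Interval(-oo, -71/8), Interval(20/7, oo))), ProductSet(Interval(-10, -54/7), {-71/8, 20/7}), ProductSet(Interval(-10, 7/8), Interval.Lopen(-71/8, 20/7)), ProductSet(Interval.Lopen(-54/7, 4*sqrt(11)), Reals))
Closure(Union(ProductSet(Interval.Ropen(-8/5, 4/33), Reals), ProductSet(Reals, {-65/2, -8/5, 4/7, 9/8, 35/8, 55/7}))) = Union(ProductSet(Interval(-oo, oo), {-65/2, -8/5, 4/7, 9/8, 35/8, 55/7}), ProductSet(Interval(-8/5, 4/33), Reals))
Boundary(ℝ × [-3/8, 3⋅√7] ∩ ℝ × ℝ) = ℝ × {-3/8, 3⋅√7}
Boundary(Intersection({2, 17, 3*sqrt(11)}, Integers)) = {2, 17}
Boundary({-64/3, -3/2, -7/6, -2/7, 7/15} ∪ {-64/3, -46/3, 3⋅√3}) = {-64/3, -46/3, -3/2, -7/6, -2/7, 7/15, 3⋅√3}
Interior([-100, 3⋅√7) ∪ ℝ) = (-∞, ∞)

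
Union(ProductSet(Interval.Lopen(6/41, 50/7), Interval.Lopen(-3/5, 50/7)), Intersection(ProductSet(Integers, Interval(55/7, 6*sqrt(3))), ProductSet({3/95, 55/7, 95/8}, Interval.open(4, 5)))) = ProductSet(Interval.Lopen(6/41, 50/7), Interval.Lopen(-3/5, 50/7))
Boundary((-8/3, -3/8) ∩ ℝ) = {-8/3, -3/8}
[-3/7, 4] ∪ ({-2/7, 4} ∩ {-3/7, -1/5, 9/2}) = [-3/7, 4]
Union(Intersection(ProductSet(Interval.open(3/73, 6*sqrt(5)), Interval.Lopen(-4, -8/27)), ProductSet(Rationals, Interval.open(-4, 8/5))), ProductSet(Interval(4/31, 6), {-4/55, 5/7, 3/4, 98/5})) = Union(ProductSet(Intersection(Interval.open(3/73, 6*sqrt(5)), Rationals), Interval.Lopen(-4, -8/27)), ProductSet(Interval(4/31, 6), {-4/55, 5/7, 3/4, 98/5}))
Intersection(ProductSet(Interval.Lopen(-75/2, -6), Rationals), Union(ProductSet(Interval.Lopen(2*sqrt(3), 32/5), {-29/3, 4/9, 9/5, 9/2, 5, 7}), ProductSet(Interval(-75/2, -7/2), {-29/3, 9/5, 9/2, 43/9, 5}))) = ProductSet(Interval.Lopen(-75/2, -6), {-29/3, 9/5, 9/2, 43/9, 5})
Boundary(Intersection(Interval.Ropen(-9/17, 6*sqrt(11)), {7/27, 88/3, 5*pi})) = {7/27, 5*pi}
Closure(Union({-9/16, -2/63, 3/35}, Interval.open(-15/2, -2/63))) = Union({3/35}, Interval(-15/2, -2/63))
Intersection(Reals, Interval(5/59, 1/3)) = Interval(5/59, 1/3)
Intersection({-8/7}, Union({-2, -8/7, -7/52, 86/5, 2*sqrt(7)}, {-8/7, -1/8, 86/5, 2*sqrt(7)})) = {-8/7}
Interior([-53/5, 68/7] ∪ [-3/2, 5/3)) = (-53/5, 68/7)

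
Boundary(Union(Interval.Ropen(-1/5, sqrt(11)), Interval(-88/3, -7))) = {-88/3, -7, -1/5, sqrt(11)}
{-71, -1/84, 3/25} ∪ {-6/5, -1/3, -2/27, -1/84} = {-71, -6/5, -1/3, -2/27, -1/84, 3/25}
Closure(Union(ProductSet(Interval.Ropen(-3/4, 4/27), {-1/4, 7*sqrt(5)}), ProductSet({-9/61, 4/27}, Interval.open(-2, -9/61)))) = Union(ProductSet({-9/61, 4/27}, Interval(-2, -9/61)), ProductSet(Interval(-3/4, 4/27), {-1/4, 7*sqrt(5)}))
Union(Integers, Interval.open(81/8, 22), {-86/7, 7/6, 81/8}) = Union({-86/7, 7/6}, Integers, Interval(81/8, 22))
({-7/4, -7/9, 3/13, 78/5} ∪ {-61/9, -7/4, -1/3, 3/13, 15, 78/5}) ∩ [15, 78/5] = {15, 78/5}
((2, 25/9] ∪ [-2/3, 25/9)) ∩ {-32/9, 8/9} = {8/9}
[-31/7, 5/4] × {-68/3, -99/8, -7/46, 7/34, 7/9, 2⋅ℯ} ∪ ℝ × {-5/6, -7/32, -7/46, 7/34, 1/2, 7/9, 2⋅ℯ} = (ℝ × {-5/6, -7/32, -7/46, 7/34, 1/2, 7/9, 2⋅ℯ}) ∪ ([-31/7, 5/4] × {-68/3, -99/8, -7/46, 7/34, 7/9, 2⋅ℯ})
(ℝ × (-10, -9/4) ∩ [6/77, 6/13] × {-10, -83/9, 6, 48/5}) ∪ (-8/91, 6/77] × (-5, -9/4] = ([6/77, 6/13] × {-83/9}) ∪ ((-8/91, 6/77] × (-5, -9/4])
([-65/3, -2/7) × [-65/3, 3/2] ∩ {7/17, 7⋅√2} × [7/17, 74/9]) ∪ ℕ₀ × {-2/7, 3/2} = ℕ₀ × {-2/7, 3/2}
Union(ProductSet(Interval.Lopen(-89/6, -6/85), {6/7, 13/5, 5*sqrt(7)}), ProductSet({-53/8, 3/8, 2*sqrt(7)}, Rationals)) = Union(ProductSet({-53/8, 3/8, 2*sqrt(7)}, Rationals), ProductSet(Interval.Lopen(-89/6, -6/85), {6/7, 13/5, 5*sqrt(7)}))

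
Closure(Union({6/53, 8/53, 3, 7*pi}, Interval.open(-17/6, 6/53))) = Union({8/53, 3, 7*pi}, Interval(-17/6, 6/53))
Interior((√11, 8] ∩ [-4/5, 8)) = (√11, 8)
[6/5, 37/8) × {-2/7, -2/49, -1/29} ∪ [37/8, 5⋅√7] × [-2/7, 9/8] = ([6/5, 37/8) × {-2/7, -2/49, -1/29}) ∪ ([37/8, 5⋅√7] × [-2/7, 9/8])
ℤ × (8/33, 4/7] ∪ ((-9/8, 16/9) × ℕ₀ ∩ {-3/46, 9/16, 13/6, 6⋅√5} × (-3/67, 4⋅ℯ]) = (ℤ × (8/33, 4/7]) ∪ ({-3/46, 9/16} × {0, 1, …, 10})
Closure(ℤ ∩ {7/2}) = ∅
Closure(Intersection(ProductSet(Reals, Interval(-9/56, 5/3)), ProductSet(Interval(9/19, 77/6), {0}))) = ProductSet(Interval(9/19, 77/6), {0})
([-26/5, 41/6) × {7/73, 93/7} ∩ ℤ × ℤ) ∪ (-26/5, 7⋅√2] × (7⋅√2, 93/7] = (-26/5, 7⋅√2] × (7⋅√2, 93/7]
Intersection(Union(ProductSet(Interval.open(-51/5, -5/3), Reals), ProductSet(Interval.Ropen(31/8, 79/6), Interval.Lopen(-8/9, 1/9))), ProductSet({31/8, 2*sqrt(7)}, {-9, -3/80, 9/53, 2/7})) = ProductSet({31/8, 2*sqrt(7)}, {-3/80})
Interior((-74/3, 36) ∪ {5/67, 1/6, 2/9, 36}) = (-74/3, 36)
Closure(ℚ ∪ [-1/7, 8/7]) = ℚ ∪ (-∞, ∞)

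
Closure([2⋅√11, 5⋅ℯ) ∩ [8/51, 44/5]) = [2⋅√11, 44/5]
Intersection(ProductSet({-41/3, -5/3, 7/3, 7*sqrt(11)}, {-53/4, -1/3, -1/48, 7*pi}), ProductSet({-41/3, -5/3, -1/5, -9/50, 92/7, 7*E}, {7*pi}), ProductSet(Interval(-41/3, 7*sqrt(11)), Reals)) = ProductSet({-41/3, -5/3}, {7*pi})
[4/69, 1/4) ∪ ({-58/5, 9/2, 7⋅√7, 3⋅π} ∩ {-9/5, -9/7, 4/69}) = [4/69, 1/4)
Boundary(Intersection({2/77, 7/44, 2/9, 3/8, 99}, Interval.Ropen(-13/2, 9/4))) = {2/77, 7/44, 2/9, 3/8}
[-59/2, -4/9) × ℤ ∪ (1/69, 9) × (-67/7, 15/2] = ([-59/2, -4/9) × ℤ) ∪ ((1/69, 9) × (-67/7, 15/2])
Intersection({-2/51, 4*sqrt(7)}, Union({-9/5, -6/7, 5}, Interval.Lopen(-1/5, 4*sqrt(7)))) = {-2/51, 4*sqrt(7)}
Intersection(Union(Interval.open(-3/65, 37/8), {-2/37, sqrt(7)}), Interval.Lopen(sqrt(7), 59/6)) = Interval.open(sqrt(7), 37/8)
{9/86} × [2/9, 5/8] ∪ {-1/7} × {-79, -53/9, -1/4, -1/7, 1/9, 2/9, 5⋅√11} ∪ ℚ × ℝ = ℚ × ℝ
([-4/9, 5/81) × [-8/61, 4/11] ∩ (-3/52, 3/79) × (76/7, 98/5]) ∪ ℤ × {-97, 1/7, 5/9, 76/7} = ℤ × {-97, 1/7, 5/9, 76/7}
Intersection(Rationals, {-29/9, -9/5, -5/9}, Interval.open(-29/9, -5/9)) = {-9/5}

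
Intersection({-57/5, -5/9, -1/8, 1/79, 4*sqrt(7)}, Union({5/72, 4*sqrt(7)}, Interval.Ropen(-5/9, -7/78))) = {-5/9, -1/8, 4*sqrt(7)}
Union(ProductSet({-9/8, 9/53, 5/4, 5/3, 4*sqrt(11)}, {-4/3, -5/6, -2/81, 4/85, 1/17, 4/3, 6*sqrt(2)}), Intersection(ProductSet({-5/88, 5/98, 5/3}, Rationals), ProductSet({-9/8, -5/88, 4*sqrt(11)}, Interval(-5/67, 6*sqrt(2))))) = Union(ProductSet({-5/88}, Intersection(Interval(-5/67, 6*sqrt(2)), Rationals)), ProductSet({-9/8, 9/53, 5/4, 5/3, 4*sqrt(11)}, {-4/3, -5/6, -2/81, 4/85, 1/17, 4/3, 6*sqrt(2)}))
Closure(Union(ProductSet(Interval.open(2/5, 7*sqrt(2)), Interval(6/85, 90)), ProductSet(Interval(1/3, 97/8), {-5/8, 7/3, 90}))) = Union(ProductSet(Interval(1/3, 97/8), {-5/8, 7/3, 90}), ProductSet(Interval(2/5, 7*sqrt(2)), Interval(6/85, 90)))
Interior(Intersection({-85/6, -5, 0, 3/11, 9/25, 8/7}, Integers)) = EmptySet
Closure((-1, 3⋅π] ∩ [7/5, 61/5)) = [7/5, 3⋅π]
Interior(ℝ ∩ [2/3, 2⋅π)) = (2/3, 2⋅π)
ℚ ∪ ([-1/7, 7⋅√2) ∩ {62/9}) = ℚ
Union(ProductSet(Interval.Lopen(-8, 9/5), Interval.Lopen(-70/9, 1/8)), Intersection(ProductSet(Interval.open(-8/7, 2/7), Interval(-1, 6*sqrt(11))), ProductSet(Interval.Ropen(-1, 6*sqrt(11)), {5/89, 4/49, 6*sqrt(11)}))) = Union(ProductSet(Interval.Lopen(-8, 9/5), Interval.Lopen(-70/9, 1/8)), ProductSet(Interval.Ropen(-1, 2/7), {5/89, 4/49, 6*sqrt(11)}))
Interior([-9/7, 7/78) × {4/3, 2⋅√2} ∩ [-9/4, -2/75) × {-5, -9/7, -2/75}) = ∅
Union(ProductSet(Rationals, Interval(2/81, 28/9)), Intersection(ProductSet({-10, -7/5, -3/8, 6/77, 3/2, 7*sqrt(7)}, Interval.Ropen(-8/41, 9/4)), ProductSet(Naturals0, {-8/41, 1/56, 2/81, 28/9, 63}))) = ProductSet(Rationals, Interval(2/81, 28/9))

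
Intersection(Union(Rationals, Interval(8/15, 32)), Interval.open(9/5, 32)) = Union(Intersection(Interval.open(9/5, 32), Rationals), Interval.open(9/5, 32))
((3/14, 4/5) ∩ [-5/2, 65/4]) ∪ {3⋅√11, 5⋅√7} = (3/14, 4/5) ∪ {3⋅√11, 5⋅√7}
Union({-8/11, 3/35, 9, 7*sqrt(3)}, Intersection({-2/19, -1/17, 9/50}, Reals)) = {-8/11, -2/19, -1/17, 3/35, 9/50, 9, 7*sqrt(3)}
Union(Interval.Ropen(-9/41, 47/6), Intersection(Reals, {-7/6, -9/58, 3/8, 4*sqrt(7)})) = Union({-7/6, 4*sqrt(7)}, Interval.Ropen(-9/41, 47/6))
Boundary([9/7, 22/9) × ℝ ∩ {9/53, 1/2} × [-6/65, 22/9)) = ∅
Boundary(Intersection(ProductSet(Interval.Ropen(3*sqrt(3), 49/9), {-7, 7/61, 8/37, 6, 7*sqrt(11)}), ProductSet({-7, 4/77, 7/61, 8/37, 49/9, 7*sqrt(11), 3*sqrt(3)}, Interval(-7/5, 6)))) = ProductSet({3*sqrt(3)}, {7/61, 8/37, 6})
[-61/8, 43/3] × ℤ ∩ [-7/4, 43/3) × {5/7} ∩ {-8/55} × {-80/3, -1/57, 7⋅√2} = ∅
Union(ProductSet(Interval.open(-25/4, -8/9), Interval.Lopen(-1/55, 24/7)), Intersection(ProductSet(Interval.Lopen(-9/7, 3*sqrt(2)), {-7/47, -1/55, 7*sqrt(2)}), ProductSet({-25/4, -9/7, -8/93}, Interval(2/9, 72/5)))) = Union(ProductSet({-8/93}, {7*sqrt(2)}), ProductSet(Interval.open(-25/4, -8/9), Interval.Lopen(-1/55, 24/7)))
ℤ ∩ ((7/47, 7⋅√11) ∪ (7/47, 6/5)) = {1, 2, …, 23}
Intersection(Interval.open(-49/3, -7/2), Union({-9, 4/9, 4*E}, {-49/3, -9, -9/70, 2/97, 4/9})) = {-9}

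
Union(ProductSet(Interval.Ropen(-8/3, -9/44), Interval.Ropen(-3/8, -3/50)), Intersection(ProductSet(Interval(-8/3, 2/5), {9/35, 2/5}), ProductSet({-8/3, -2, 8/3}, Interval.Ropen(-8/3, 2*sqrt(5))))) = Union(ProductSet({-8/3, -2}, {9/35, 2/5}), ProductSet(Interval.Ropen(-8/3, -9/44), Interval.Ropen(-3/8, -3/50)))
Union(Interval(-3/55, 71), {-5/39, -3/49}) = Union({-5/39, -3/49}, Interval(-3/55, 71))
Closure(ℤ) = ℤ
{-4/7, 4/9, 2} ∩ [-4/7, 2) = {-4/7, 4/9}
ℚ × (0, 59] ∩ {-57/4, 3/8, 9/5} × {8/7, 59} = {-57/4, 3/8, 9/5} × {8/7, 59}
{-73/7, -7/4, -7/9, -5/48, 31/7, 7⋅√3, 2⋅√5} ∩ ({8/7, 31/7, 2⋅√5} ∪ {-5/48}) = {-5/48, 31/7, 2⋅√5}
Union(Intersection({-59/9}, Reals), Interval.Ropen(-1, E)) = Union({-59/9}, Interval.Ropen(-1, E))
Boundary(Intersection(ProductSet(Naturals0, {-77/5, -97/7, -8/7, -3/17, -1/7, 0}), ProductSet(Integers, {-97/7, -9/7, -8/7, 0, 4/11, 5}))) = ProductSet(Naturals0, {-97/7, -8/7, 0})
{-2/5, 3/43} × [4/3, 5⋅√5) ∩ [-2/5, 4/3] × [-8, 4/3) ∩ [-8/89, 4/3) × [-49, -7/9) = ∅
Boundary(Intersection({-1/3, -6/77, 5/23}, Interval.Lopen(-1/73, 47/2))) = {5/23}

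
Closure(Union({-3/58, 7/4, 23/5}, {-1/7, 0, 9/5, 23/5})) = {-1/7, -3/58, 0, 7/4, 9/5, 23/5}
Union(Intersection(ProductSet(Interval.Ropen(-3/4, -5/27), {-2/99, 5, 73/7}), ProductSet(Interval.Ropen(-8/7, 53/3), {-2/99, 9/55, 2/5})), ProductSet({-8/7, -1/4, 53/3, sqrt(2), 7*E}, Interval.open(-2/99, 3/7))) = Union(ProductSet({-8/7, -1/4, 53/3, sqrt(2), 7*E}, Interval.open(-2/99, 3/7)), ProductSet(Interval.Ropen(-3/4, -5/27), {-2/99}))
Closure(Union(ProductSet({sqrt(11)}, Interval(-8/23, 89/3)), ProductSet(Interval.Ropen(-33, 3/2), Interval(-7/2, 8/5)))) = Union(ProductSet({sqrt(11)}, Interval(-8/23, 89/3)), ProductSet(Interval(-33, 3/2), Interval(-7/2, 8/5)))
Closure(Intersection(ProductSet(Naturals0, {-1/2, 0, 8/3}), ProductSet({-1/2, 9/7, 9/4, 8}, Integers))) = ProductSet({8}, {0})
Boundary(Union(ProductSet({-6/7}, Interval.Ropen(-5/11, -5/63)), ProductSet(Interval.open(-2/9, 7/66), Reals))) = Union(ProductSet({-6/7}, Interval(-5/11, -5/63)), ProductSet({-2/9, 7/66}, Reals))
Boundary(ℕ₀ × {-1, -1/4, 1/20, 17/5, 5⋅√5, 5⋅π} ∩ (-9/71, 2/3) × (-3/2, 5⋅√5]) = {0} × {-1, -1/4, 1/20, 17/5, 5⋅√5}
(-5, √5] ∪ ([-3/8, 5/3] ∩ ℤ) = (-5, √5] ∪ {0, 1}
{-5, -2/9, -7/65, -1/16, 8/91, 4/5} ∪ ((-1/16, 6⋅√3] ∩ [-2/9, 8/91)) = {-5, -2/9, -7/65, 4/5} ∪ [-1/16, 8/91]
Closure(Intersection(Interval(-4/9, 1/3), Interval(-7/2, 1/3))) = Interval(-4/9, 1/3)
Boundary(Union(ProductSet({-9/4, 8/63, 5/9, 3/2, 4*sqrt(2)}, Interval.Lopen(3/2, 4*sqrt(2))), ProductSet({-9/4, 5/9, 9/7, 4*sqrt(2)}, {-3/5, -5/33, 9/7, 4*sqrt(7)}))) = Union(ProductSet({-9/4, 5/9, 9/7, 4*sqrt(2)}, {-3/5, -5/33, 9/7, 4*sqrt(7)}), ProductSet({-9/4, 8/63, 5/9, 3/2, 4*sqrt(2)}, Interval(3/2, 4*sqrt(2))))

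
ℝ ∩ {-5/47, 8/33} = {-5/47, 8/33}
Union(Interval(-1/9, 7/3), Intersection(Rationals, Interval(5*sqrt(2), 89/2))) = Union(Intersection(Interval(5*sqrt(2), 89/2), Rationals), Interval(-1/9, 7/3))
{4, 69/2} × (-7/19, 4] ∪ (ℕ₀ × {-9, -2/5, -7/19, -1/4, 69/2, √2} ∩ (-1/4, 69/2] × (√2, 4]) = {4, 69/2} × (-7/19, 4]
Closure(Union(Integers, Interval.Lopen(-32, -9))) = Union(Integers, Interval(-32, -9))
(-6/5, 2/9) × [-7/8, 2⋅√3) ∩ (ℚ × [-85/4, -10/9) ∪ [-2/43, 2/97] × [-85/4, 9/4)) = [-2/43, 2/97] × [-7/8, 9/4)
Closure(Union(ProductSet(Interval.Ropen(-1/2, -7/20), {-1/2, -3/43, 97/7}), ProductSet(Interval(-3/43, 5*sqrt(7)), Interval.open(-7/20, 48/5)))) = Union(ProductSet(Interval(-1/2, -7/20), {-1/2, -3/43, 97/7}), ProductSet(Interval(-3/43, 5*sqrt(7)), Interval(-7/20, 48/5)))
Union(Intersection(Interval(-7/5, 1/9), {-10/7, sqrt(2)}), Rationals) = Rationals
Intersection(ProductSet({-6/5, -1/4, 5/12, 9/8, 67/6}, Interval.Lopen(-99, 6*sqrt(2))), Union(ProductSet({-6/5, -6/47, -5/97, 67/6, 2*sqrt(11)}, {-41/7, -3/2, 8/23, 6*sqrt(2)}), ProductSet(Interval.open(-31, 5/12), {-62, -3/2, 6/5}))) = Union(ProductSet({-6/5, -1/4}, {-62, -3/2, 6/5}), ProductSet({-6/5, 67/6}, {-41/7, -3/2, 8/23, 6*sqrt(2)}))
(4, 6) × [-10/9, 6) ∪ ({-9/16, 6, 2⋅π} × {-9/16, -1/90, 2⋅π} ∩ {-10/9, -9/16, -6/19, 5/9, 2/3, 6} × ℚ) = ({-9/16, 6} × {-9/16, -1/90}) ∪ ((4, 6) × [-10/9, 6))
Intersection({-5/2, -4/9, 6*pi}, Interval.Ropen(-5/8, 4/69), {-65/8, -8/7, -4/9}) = {-4/9}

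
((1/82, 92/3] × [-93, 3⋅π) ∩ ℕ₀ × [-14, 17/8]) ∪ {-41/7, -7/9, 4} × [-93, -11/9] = ({-41/7, -7/9, 4} × [-93, -11/9]) ∪ ({1, 2, …, 30} × [-14, 17/8])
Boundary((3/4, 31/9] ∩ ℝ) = {3/4, 31/9}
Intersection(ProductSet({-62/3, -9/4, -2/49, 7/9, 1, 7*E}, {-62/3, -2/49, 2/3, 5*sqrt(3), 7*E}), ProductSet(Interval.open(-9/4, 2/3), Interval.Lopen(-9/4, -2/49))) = ProductSet({-2/49}, {-2/49})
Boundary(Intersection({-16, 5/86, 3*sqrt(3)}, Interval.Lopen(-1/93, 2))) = {5/86}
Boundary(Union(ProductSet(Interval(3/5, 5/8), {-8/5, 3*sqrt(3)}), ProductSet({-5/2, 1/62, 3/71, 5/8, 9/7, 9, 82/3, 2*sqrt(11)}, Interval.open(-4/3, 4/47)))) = Union(ProductSet({-5/2, 1/62, 3/71, 5/8, 9/7, 9, 82/3, 2*sqrt(11)}, Interval(-4/3, 4/47)), ProductSet(Interval(3/5, 5/8), {-8/5, 3*sqrt(3)}))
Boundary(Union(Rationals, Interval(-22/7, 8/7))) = Union(Interval(-oo, -22/7), Interval(8/7, oo))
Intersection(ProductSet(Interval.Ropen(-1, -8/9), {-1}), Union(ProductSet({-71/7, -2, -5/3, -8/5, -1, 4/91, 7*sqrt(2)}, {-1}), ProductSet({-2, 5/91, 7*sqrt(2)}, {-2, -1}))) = ProductSet({-1}, {-1})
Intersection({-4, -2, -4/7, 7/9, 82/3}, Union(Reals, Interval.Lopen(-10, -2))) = {-4, -2, -4/7, 7/9, 82/3}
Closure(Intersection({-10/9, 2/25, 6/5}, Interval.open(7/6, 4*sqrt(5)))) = {6/5}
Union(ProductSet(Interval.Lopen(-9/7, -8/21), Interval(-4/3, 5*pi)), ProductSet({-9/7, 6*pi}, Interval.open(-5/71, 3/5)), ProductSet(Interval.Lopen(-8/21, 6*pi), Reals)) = Union(ProductSet({-9/7, 6*pi}, Interval.open(-5/71, 3/5)), ProductSet(Interval.Lopen(-9/7, -8/21), Interval(-4/3, 5*pi)), ProductSet(Interval.Lopen(-8/21, 6*pi), Reals))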